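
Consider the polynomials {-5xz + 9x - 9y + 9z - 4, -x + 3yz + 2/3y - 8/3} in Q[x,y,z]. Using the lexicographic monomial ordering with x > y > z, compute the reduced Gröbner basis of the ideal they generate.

f_1 = -5xz + 9x - 9y + 9z - 4, LT = xz.
f_2 = -x + 3yz + 2/3y - 8/3, LT = x.

S(f_1,f_2): lcm = xz. S = -9/5x + 3yz^2 + 2/3yz + 9/5y - 67/15z + 4/5.
  leading term x: subtract (9/5)·f_2 from -9/5x + 3yz^2 + 2/3yz + 9/5y - 67/15z + 4/5 → 3yz^2 - 71/15yz + 3/5y - 67/15z + 28/5
  leading term yz^2: no divisor's leading term divides it; move 3yz^2 to the remainder.
  leading term yz: no divisor's leading term divides it; move -71/15yz to the remainder.
  leading term y: no divisor's leading term divides it; move 3/5y to the remainder.
  leading term z: no divisor's leading term divides it; move -67/15z to the remainder.
  leading term 1: no divisor's leading term divides it; move 28/5 to the remainder.
  remainder 3yz^2 - 71/15yz + 3/5y - 67/15z + 28/5 ≠ 0; add g_3 = 3yz^2 - 71/15yz + 3/5y - 67/15z + 28/5 to the basis.

S(f_1,g_3): lcm = xyz^2. S = -2/9xyz - 1/5xy + 67/45xz - 28/15x + 9/5y^2z - 9/5yz^2 + 4/5yz.
  leading term xyz: subtract (2/45y)·f_1 from -2/9xyz - 1/5xy + 67/45xz - 28/15x + 9/5y^2z - 9/5yz^2 + 4/5yz → -3/5xy + 67/45xz - 28/15x + 9/5y^2z + 2/5y^2 - 9/5yz^2 + 2/5yz + 8/45y
  leading term xy: subtract (3/5y)·f_2 from -3/5xy + 67/45xz - 28/15x + 9/5y^2z + 2/5y^2 - 9/5yz^2 + 2/5yz + 8/45y → 67/45xz - 28/15x - 9/5yz^2 + 2/5yz + 16/9y
  leading term xz: subtract (-67/225)·f_1 from 67/45xz - 28/15x - 9/5yz^2 + 2/5yz + 16/9y → 61/75x - 9/5yz^2 + 2/5yz - 203/225y + 67/25z - 268/225
  leading term x: subtract (-61/75)·f_2 from 61/75x - 9/5yz^2 + 2/5yz - 203/225y + 67/25z - 268/225 → -9/5yz^2 + 71/25yz - 9/25y + 67/25z - 84/25
  leading term yz^2: subtract (-3/5)·g_3 from -9/5yz^2 + 71/25yz - 9/25y + 67/25z - 84/25 → 0
  remainder 0.

S(f_2,g_3): leading monomials are coprime, so the S-polynomial reduces to 0 (Buchberger's first criterion).
Every S-polynomial of the final basis reduces to 0, so we have a Gröbner basis.
Inter-reduce: drop elements whose leading term is divisible by another's, tail-reduce, and make monic.

G = {x - 3yz - 2/3y + 8/3, yz^2 - 71/45yz + 1/5y - 67/45z + 28/15}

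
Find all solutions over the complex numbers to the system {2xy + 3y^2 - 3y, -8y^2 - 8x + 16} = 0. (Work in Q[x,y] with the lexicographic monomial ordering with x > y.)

Compute a lex Gröbner basis by Buchberger's algorithm.
f_1 = 2xy + 3y^2 - 3y, LT = xy.
f_2 = -8x - 8y^2 + 16, LT = x.

S(f_1,f_2): lcm = xy. S = -y^3 + 3/2y^2 + 1/2y.
  leading term y^3: no divisor's leading term divides it; move -y^3 to the remainder.
  leading term y^2: no divisor's leading term divides it; move 3/2y^2 to the remainder.
  leading term y: no divisor's leading term divides it; move 1/2y to the remainder.
  remainder -y^3 + 3/2y^2 + 1/2y ≠ 0; add h_3 = -y^3 + 3/2y^2 + 1/2y to the basis.

The other S-polynomials (S(f_1,h_3), S(f_2,h_3)) all reduce to 0 modulo the current basis, so we have a Gröbner basis.
Inter-reduce: drop elements whose leading term is divisible by another's, tail-reduce, and make monic.
Reduced Gröbner basis: {x + y^2 - 2, y^3 - 3/2y^2 - 1/2y}.

A lex Gröbner basis eliminates variables successively. Here y^3 - 3/2y^2 - 1/2y depends only on y, with roots {0, 3/4 - sqrt(17)/4, 3/4 + sqrt(17)/4}; lifting each root through the earlier basis elements recovers the full solutions.
  y = 0: the earlier basis element becomes x - 2 = 0, giving x = 2 — point (2, 0).
  y = 3/4 - sqrt(17)/4: the earlier basis element becomes x - 3*sqrt(17)/8 - 3/8 = 0, giving x = 3/8 + 3*sqrt(17)/8 — point (3/8 + 3*sqrt(17)/8, 3/4 - sqrt(17)/4).
  y = 3/4 + sqrt(17)/4: the earlier basis element becomes x - 3/8 + 3*sqrt(17)/8 = 0, giving x = 3/8 - 3*sqrt(17)/8 — point (3/8 - 3*sqrt(17)/8, 3/4 + sqrt(17)/4).
This is the nonlinear analogue of row-reducing a linear system.

{(2, 0), (3/8 + 3*sqrt(17)/8, 3/4 - sqrt(17)/4), (3/8 - 3*sqrt(17)/8, 3/4 + sqrt(17)/4)}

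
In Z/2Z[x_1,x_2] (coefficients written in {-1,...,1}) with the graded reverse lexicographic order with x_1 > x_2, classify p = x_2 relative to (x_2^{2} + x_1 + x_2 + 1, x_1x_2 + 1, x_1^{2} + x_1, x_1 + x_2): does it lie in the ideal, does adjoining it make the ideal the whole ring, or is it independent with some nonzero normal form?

First compute the reduced Gröbner basis of I by Buchberger's algorithm.
f_1 = x_2^{2} + x_1 + x_2 + 1, LT = x_2^{2}.
f_2 = x_1x_2 + 1, LT = x_1x_2.
f_3 = x_1^{2} + x_1, LT = x_1^{2}.
f_4 = x_1 + x_2, LT = x_1.

S(f_1,f_2): lcm = x_1x_2^{2}. S = x_1^{2} + x_1x_2 + x_1 + x_2.
  leading term x_1^{2}: subtract (1)·f_3 from x_1^{2} + x_1x_2 + x_1 + x_2 → x_1x_2 + x_2
  leading term x_1x_2: subtract (1)·f_2 from x_1x_2 + x_2 → x_2 + 1
  leading term x_2: no divisor's leading term divides it; move x_2 to the remainder.
  leading term 1: no divisor's leading term divides it; move 1 to the remainder.
  remainder x_2 + 1 ≠ 0; add h_5 = x_2 + 1 to the basis.

The other S-polynomials (S(f_1,f_3), S(f_1,f_4), S(f_2,f_3), S(f_2,f_4), S(f_3,f_4), S(f_1,h_5), S(f_2,h_5), S(f_3,h_5), S(f_4,h_5)) all reduce to 0 modulo the current basis, so we have a Gröbner basis.
Inter-reduce: drop elements whose leading term is divisible by another's, tail-reduce, and make monic.
Reduced Gröbner basis: {x_1 + 1, x_2 + 1}.
Label its elements g_1 = x_1 + 1, g_2 = x_2 + 1.

Reduce p = x_2 modulo G:
  leading term x_2: subtract (1)·g_2 from x_2 → 1
  leading term 1: no divisor's leading term divides it; move 1 to the remainder.
  normal form = 1.
The normal form is nonzero, so p ∉ I. Since p minus its normal form lies in I, I + (p) = I + (r) where r = 1; decide whether this ideal is the whole ring.
Here r = 1 is a nonzero constant, hence a unit: 1 ∈ I + (p), the Gröbner basis of I + (p) is {1}, and the enlarged system has no common solution — adjoining p is inconsistent.

Ideal membership is decidable via reduction modulo a Gröbner basis.

Adjoining x_2 makes the ideal the whole ring: the system is inconsistent.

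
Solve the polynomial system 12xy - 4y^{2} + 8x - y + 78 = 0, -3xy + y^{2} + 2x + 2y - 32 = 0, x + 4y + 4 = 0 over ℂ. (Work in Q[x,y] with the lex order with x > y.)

Compute a lex Gröbner basis by Buchberger's algorithm.
f_1 = 12xy + 8x - 4y^{2} - y + 78, LT = xy.
f_2 = -3xy + 2x + y^{2} + 2y - 32, LT = xy.
f_3 = x + 4y + 4, LT = x.

S(f_1,f_2): lcm = xy. S = \tfrac{4}{3}x + \tfrac{7}{12}y - \tfrac{25}{6}.
  reduce S modulo (f_1, f_2, f_3):
  remainder -\tfrac{19}{4}y - \tfrac{19}{2} ≠ 0; add h_4 = -\tfrac{19}{4}y - \tfrac{19}{2} to the basis.

The other S-polynomials (S(f_1,f_3), S(f_2,f_3), S(f_1,h_4), S(f_2,h_4), S(f_3,h_4)) all reduce to 0 modulo the current basis, so we have a Gröbner basis.
Inter-reduce: drop elements whose leading term is divisible by another's, tail-reduce, and make monic.
Reduced Gröbner basis: {x - 4, y + 2}.

The lex basis is triangular: the last element involves only y. Solving y + 2 = 0 gives y ∈ {-2}; substituting each value into the earlier elements determines the remaining variables.
  y = -2: the earlier basis element becomes x - 4 = 0, giving x = 4 — point (4, -2).
This is the nonlinear analogue of row-reducing a linear system.

{(4, -2)}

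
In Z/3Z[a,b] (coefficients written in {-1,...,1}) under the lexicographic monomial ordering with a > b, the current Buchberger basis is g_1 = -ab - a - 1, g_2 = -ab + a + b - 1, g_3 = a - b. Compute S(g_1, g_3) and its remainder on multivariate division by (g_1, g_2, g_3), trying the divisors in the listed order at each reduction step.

lcm(LM(g_1), LM(g_3)) = ab.
S = (lcm/LT(g_1))·g_1 − (lcm/LT(g_3))·g_3 = a + b^2 + 1.
Reduce S modulo (g_1, g_2, g_3) in that order:
  leading term a: subtract (1)·g_3 from a + b^2 + 1 → b^2 + b + 1
  leading term b^2: no divisor's leading term divides it; move b^2 to the remainder.
  leading term b: no divisor's leading term divides it; move b to the remainder.
  leading term 1: no divisor's leading term divides it; move 1 to the remainder.
The remainder b^2 + b + 1 is nonzero, so it would be added as the next basis element.

S(g_1, g_3) = a + b^2 + 1; remainder on division = b^2 + b + 1.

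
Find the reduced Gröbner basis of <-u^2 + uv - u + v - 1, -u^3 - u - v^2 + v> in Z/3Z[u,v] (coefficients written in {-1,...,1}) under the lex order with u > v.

G = {u^2 - u + v^3 + v^2 + v, uv + u + v^3 + v^2 - v - 1, v^4 - v^3 + v^2 + v + 1}

This is the nonlinear analogue of row-reducing a linear system.

f_1 = -u^2 + uv - u + v - 1, LT = u^2.
f_2 = -u^3 - u - v^2 + v, LT = u^3.

S(f_1,f_2): lcm = u^3. S = -u^2v + u^2 - uv - v^2 + v.
  leading term u^2v: subtract (v)·f_1 from -u^2v + u^2 - uv - v^2 + v → u^2 - uv^2 + v^2 - v
  leading term u^2: subtract (-1)·f_1 from u^2 - uv^2 + v^2 - v → -uv^2 + uv - u + v^2 - 1
  leading term uv^2: no divisor's leading term divides it; move -uv^2 to the remainder.
  leading term uv: no divisor's leading term divides it; move uv to the remainder.
  leading term u: no divisor's leading term divides it; move -u to the remainder.
  leading term v^2: no divisor's leading term divides it; move v^2 to the remainder.
  leading term 1: no divisor's leading term divides it; move -1 to the remainder.
  remainder -uv^2 + uv - u + v^2 - 1 ≠ 0; add g_3 = -uv^2 + uv - u + v^2 - 1 to the basis.

S(f_1,g_3): lcm = u^2v^2. S = u^2v - u^2 - uv^3 - uv^2 - u - v^3 + v^2.
  leading term u^2v: subtract (-v)·f_1 from u^2v - u^2 - uv^3 - uv^2 - u - v^3 + v^2 → -u^2 - uv^3 - uv - u - v^3 - v^2 - v
  leading term u^2: subtract (1)·f_1 from -u^2 - uv^3 - uv - u - v^3 - v^2 - v → -uv^3 + uv - v^3 - v^2 + v + 1
  leading term uv^3: subtract (v)·g_3 from -uv^3 + uv - v^3 - v^2 + v + 1 → -uv^2 - uv + v^3 - v^2 - v + 1
  leading term uv^2: subtract (1)·g_3 from -uv^2 - uv + v^3 - v^2 - v + 1 → uv + u + v^3 + v^2 - v - 1
  leading term uv: no divisor's leading term divides it; move uv to the remainder.
  leading term u: no divisor's leading term divides it; move u to the remainder.
  leading term v^3: no divisor's leading term divides it; move v^3 to the remainder.
  leading term v^2: no divisor's leading term divides it; move v^2 to the remainder.
  leading term v: no divisor's leading term divides it; move -v to the remainder.
  leading term 1: no divisor's leading term divides it; move -1 to the remainder.
  remainder uv + u + v^3 + v^2 - v - 1 ≠ 0; add g_4 = uv + u + v^3 + v^2 - v - 1 to the basis.

S(f_2,g_3): lcm = u^3v^2. S = u^3v - u^3 + u^2v^2 - u^2 + uv^2 + v^4 - v^3.
  leading term u^3v: subtract (-uv)·f_1 from u^3v - u^3 + u^2v^2 - u^2 + uv^2 + v^4 - v^3 → -u^3 - u^2v^2 - u^2v - u^2 - uv^2 - uv + v^4 - v^3
  leading term u^3: subtract (u)·f_1 from -u^3 - u^2v^2 - u^2v - u^2 - uv^2 - uv + v^4 - v^3 → -u^2v^2 + u^2v - uv^2 + uv + u + v^4 - v^3
  leading term u^2v^2: subtract (v^2)·f_1 from -u^2v^2 + u^2v - uv^2 + uv + u + v^4 - v^3 → u^2v - uv^3 + uv + u + v^4 + v^3 + v^2
  leading term u^2v: subtract (-v)·f_1 from u^2v - uv^3 + uv + u + v^4 + v^3 + v^2 → -uv^3 + uv^2 + u + v^4 + v^3 - v^2 - v
  leading term uv^3: subtract (v)·g_3 from -uv^3 + uv^2 + u + v^4 + v^3 - v^2 - v → uv + u + v^4 - v^2
  leading term uv: subtract (1)·g_4 from uv + u + v^4 - v^2 → v^4 - v^3 + v^2 + v + 1
  leading term v^4: no divisor's leading term divides it; move v^4 to the remainder.
  leading term v^3: no divisor's leading term divides it; move -v^3 to the remainder.
  leading term v^2: no divisor's leading term divides it; move v^2 to the remainder.
  leading term v: no divisor's leading term divides it; move v to the remainder.
  leading term 1: no divisor's leading term divides it; move 1 to the remainder.
  remainder v^4 - v^3 + v^2 + v + 1 ≠ 0; add g_5 = v^4 - v^3 + v^2 + v + 1 to the basis.

S(f_1,g_4): lcm = u^2v. S = -u^2 - uv^3 + uv^2 - uv + u - v^2 + v.
  leading term u^2: subtract (1)·f_1 from -u^2 - uv^3 + uv^2 - uv + u - v^2 + v → -uv^3 + uv^2 + uv - u - v^2 + 1
  leading term uv^3: subtract (v)·g_3 from -uv^3 + uv^2 + uv - u - v^2 + 1 → -uv - u - v^3 - v^2 + v + 1
  leading term uv: subtract (-1)·g_4 from -uv - u - v^3 - v^2 + v + 1 → 0
  remainder 0.

S(f_2,g_4): lcm = u^3v. S = -u^3 - u^2v^3 - u^2v^2 + u^2v + u^2 + uv + v^3 - v^2.
  leading term u^3: subtract (u)·f_1 from -u^3 - u^2v^3 - u^2v^2 + u^2v + u^2 + uv + v^3 - v^2 → -u^2v^3 - u^2v^2 - u^2 + u + v^3 - v^2
  leading term u^2v^3: subtract (v^3)·f_1 from -u^2v^3 - u^2v^2 - u^2 + u + v^3 - v^2 → -u^2v^2 - u^2 - uv^4 + uv^3 + u - v^4 - v^3 - v^2
  leading term u^2v^2: subtract (v^2)·f_1 from -u^2v^2 - u^2 - uv^4 + uv^3 + u - v^4 - v^3 - v^2 → -u^2 - uv^4 + uv^2 + u - v^4 + v^3
  leading term u^2: subtract (1)·f_1 from -u^2 - uv^4 + uv^2 + u - v^4 + v^3 → -uv^4 + uv^2 - uv - u - v^4 + v^3 - v + 1
  leading term uv^4: subtract (v^2)·g_3 from -uv^4 + uv^2 - uv - u - v^4 + v^3 - v + 1 → -uv^3 - uv^2 - uv - u + v^4 + v^3 + v^2 - v + 1
  leading term uv^3: subtract (v)·g_3 from -uv^3 - uv^2 - uv - u + v^4 + v^3 + v^2 - v + 1 → uv^2 - u + v^4 + v^2 + 1
  leading term uv^2: subtract (-1)·g_3 from uv^2 - u + v^4 + v^2 + 1 → uv + u + v^4 - v^2
  leading term uv: subtract (1)·g_4 from uv + u + v^4 - v^2 → v^4 - v^3 + v^2 + v + 1
  leading term v^4: subtract (1)·g_5 from v^4 - v^3 + v^2 + v + 1 → 0
  remainder 0.

S(g_3,g_4): lcm = uv^2. S = uv + u - v^4 - v^3 + v + 1.
  leading term uv: subtract (1)·g_4 from uv + u - v^4 - v^3 + v + 1 → -v^4 + v^3 - v^2 - v - 1
  leading term v^4: subtract (-1)·g_5 from -v^4 + v^3 - v^2 - v - 1 → 0
  remainder 0.

S(f_1,g_5): leading monomials are coprime, so the S-polynomial reduces to 0 (Buchberger's first criterion).
S(f_2,g_5): leading monomials are coprime, so the S-polynomial reduces to 0 (Buchberger's first criterion).
S(g_3,g_5): lcm = uv^4. S = -uv - u - v^4 + v^2.
  leading term uv: subtract (-1)·g_4 from -uv - u - v^4 + v^2 → -v^4 + v^3 - v^2 - v - 1
  leading term v^4: subtract (-1)·g_5 from -v^4 + v^3 - v^2 - v - 1 → 0
  remainder 0.

S(g_4,g_5): lcm = uv^4. S = -uv^3 - uv^2 - uv - u + v^6 + v^5 - v^4 - v^3.
  leading term uv^3: subtract (v)·g_3 from -uv^3 - uv^2 - uv - u + v^6 + v^5 - v^4 - v^3 → uv^2 - u + v^6 + v^5 - v^4 + v^3 + v
  leading term uv^2: subtract (-1)·g_3 from uv^2 - u + v^6 + v^5 - v^4 + v^3 + v → uv + u + v^6 + v^5 - v^4 + v^3 + v^2 + v - 1
  leading term uv: subtract (1)·g_4 from uv + u + v^6 + v^5 - v^4 + v^3 + v^2 + v - 1 → v^6 + v^5 - v^4 - v
  leading term v^6: subtract (v^2)·g_5 from v^6 + v^5 - v^4 - v → -v^5 + v^4 - v^3 - v^2 - v
  leading term v^5: subtract (-v)·g_5 from -v^5 + v^4 - v^3 - v^2 - v → 0
  remainder 0.

Every S-polynomial of the final basis reduces to 0, so we have a Gröbner basis.
Inter-reduce: drop elements whose leading term is divisible by another's, tail-reduce, and make monic.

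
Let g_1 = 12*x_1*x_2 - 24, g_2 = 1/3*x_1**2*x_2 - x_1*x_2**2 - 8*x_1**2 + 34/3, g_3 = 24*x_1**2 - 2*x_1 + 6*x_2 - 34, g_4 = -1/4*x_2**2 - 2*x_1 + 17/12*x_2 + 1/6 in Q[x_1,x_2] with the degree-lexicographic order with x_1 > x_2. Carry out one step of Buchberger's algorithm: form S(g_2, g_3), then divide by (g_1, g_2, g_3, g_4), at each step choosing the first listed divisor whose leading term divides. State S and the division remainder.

S(g_2, g_3) = -3*x_1*x_2**2 - 24*x_1**2 + 1/12*x_1*x_2 - 1/4*x_2**2 + 17/12*x_2 + 34; remainder on division = 0.

lcm(LM(g_2), LM(g_3)) = x_1**2*x_2.
S = (lcm/LT(g_2))·g_2 − (lcm/LT(g_3))·g_3 = -3*x_1*x_2**2 - 24*x_1**2 + 1/12*x_1*x_2 - 1/4*x_2**2 + 17/12*x_2 + 34.
Reduce S modulo (g_1, g_2, g_3, g_4) in that order:
  leading term x_1*x_2**2: subtract (-1/4*x_2)·g_1 from -3*x_1*x_2**2 - 24*x_1**2 + 1/12*x_1*x_2 - 1/4*x_2**2 + 17/12*x_2 + 34 → -24*x_1**2 + 1/12*x_1*x_2 - 1/4*x_2**2 - 55/12*x_2 + 34
  leading term x_1**2: subtract (-1)·g_3 from -24*x_1**2 + 1/12*x_1*x_2 - 1/4*x_2**2 - 55/12*x_2 + 34 → 1/12*x_1*x_2 - 1/4*x_2**2 - 2*x_1 + 17/12*x_2
  leading term x_1*x_2: subtract (1/144)·g_1 from 1/12*x_1*x_2 - 1/4*x_2**2 - 2*x_1 + 17/12*x_2 → -1/4*x_2**2 - 2*x_1 + 17/12*x_2 + 1/6
  leading term x_2**2: subtract (1)·g_4 from -1/4*x_2**2 - 2*x_1 + 17/12*x_2 + 1/6 → 0
The remainder is 0, so this S-polynomial contributes no new basis element.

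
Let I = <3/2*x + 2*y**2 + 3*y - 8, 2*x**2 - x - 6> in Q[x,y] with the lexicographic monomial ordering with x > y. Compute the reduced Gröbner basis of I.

G = {x + 4/3*y**2 + 2*y - 16/3, y**4 + 3*y**3 - 43/8*y**2 - 183/16*y + 205/16}

f_1 = 3/2*x + 2*y**2 + 3*y - 8, LT = x.
f_2 = 2*x**2 - x - 6, LT = x**2.

S(f_1,f_2): lcm = x**2. S = 4/3*x*y**2 + 2*x*y - 29/6*x + 3.
  reduce S modulo (f_1, f_2):
  remainder -16/9*y**4 - 16/3*y**3 + 86/9*y**2 + 61/3*y - 205/9 ≠ 0; add g_3 = -16/9*y**4 - 16/3*y**3 + 86/9*y**2 + 61/3*y - 205/9 to the basis.

The other S-polynomials (S(f_1,g_3), S(f_2,g_3)) all reduce to 0 modulo the current basis, so we have a Gröbner basis.
Inter-reduce: drop elements whose leading term is divisible by another's, tail-reduce, and make monic.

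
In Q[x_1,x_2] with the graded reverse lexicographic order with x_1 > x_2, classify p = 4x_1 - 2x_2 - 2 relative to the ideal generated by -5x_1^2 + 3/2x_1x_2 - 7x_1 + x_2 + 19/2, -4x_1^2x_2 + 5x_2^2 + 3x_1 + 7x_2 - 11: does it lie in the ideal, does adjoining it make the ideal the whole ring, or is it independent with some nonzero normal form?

First compute the reduced Gröbner basis of I by Buchberger's algorithm.
f_1 = -5x_1^2 + 3/2x_1x_2 - 7x_1 + x_2 + 19/2, LT = x_1^2.
f_2 = -4x_1^2x_2 + 5x_2^2 + 3x_1 + 7x_2 - 11, LT = x_1^2x_2.

S(f_1,f_2): lcm = x_1^2x_2. S = -3/10x_1x_2^2 + 7/5x_1x_2 + 21/20x_2^2 + 3/4x_1 - 3/20x_2 - 11/4.
  leading term x_1x_2^2: no divisor's leading term divides it; move -3/10x_1x_2^2 to the remainder.
  leading term x_1x_2: no divisor's leading term divides it; move 7/5x_1x_2 to the remainder.
  leading term x_2^2: no divisor's leading term divides it; move 21/20x_2^2 to the remainder.
  leading term x_1: no divisor's leading term divides it; move 3/4x_1 to the remainder.
  leading term x_2: no divisor's leading term divides it; move -3/20x_2 to the remainder.
  leading term 1: no divisor's leading term divides it; move -11/4 to the remainder.
  remainder -3/10x_1x_2^2 + 7/5x_1x_2 + 21/20x_2^2 + 3/4x_1 - 3/20x_2 - 11/4 ≠ 0; add h_3 = -3/10x_1x_2^2 + 7/5x_1x_2 + 21/20x_2^2 + 3/4x_1 - 3/20x_2 - 11/4 to the basis.

S(f_1,h_3): lcm = x_1^2x_2^2. S = -3/10x_1x_2^3 + 14/3x_1^2x_2 + 49/10x_1x_2^2 - 1/5x_2^3 + 5/2x_1^2 - 1/2x_1x_2 - 19/10x_2^2 - 55/6x_1.
  leading term x_1x_2^3: subtract (x_2)·h_3 from -3/10x_1x_2^3 + 14/3x_1^2x_2 + 49/10x_1x_2^2 - 1/5x_2^3 + 5/2x_1^2 - 1/2x_1x_2 - 19/10x_2^2 - 55/6x_1 → 14/3x_1^2x_2 + 7/2x_1x_2^2 - 5/4x_2^3 + 5/2x_1^2 - 5/4x_1x_2 - 7/4x_2^2 - 55/6x_1 + 11/4x_2
  leading term x_1^2x_2: subtract (-14/15x_2)·f_1 from 14/3x_1^2x_2 + 7/2x_1x_2^2 - 5/4x_2^3 + 5/2x_1^2 - 5/4x_1x_2 - 7/4x_2^2 - 55/6x_1 + 11/4x_2 → 49/10x_1x_2^2 - 5/4x_2^3 + 5/2x_1^2 - 467/60x_1x_2 - 49/60x_2^2 - 55/6x_1 + 697/60x_2
  leading term x_1x_2^2: subtract (-49/3)·h_3 from 49/10x_1x_2^2 - 5/4x_2^3 + 5/2x_1^2 - 467/60x_1x_2 - 49/60x_2^2 - 55/6x_1 + 697/60x_2 → -5/4x_2^3 + 5/2x_1^2 + 181/12x_1x_2 + 49/3x_2^2 + 37/12x_1 + 55/6x_2 - 539/12
  leading term x_2^3: no divisor's leading term divides it; move -5/4x_2^3 to the remainder.
  leading term x_1^2: subtract (-1/2)·f_1 from 5/2x_1^2 + 181/12x_1x_2 + 49/3x_2^2 + 37/12x_1 + 55/6x_2 - 539/12 → 95/6x_1x_2 + 49/3x_2^2 - 5/12x_1 + 29/3x_2 - 241/6
  leading term x_1x_2: no divisor's leading term divides it; move 95/6x_1x_2 to the remainder.
  leading term x_2^2: no divisor's leading term divides it; move 49/3x_2^2 to the remainder.
  leading term x_1: no divisor's leading term divides it; move -5/12x_1 to the remainder.
  leading term x_2: no divisor's leading term divides it; move 29/3x_2 to the remainder.
  leading term 1: no divisor's leading term divides it; move -241/6 to the remainder.
  remainder -5/4x_2^3 + 95/6x_1x_2 + 49/3x_2^2 - 5/12x_1 + 29/3x_2 - 241/6 ≠ 0; add h_4 = -5/4x_2^3 + 95/6x_1x_2 + 49/3x_2^2 - 5/12x_1 + 29/3x_2 - 241/6 to the basis.

The other S-polynomials (S(f_2,h_3), S(f_1,h_4), S(f_2,h_4), S(h_3,h_4)) all reduce to 0 modulo the current basis, so we have a Gröbner basis.
Inter-reduce: drop elements whose leading term is divisible by another's, tail-reduce, and make monic.
Reduced Gröbner basis: {x_1x_2^2 - 14/3x_1x_2 - 7/2x_2^2 - 5/2x_1 + 1/2x_2 + 55/6, x_2^3 - 38/3x_1x_2 - 196/15x_2^2 + 1/3x_1 - 116/15x_2 + 482/15, x_1^2 - 3/10x_1x_2 + 7/5x_1 - 1/5x_2 - 19/10}.
Label its elements g_1 = x_1x_2^2 - 14/3x_1x_2 - 7/2x_2^2 - 5/2x_1 + 1/2x_2 + 55/6, g_2 = x_2^3 - 38/3x_1x_2 - 196/15x_2^2 + 1/3x_1 - 116/15x_2 + 482/15, g_3 = x_1^2 - 3/10x_1x_2 + 7/5x_1 - 1/5x_2 - 19/10.

Reduce p = 4x_1 - 2x_2 - 2 modulo G:
  leading term x_1: no divisor's leading term divides it; move 4x_1 to the remainder.
  leading term x_2: no divisor's leading term divides it; move -2x_2 to the remainder.
  leading term 1: no divisor's leading term divides it; move -2 to the remainder.
  normal form = 4x_1 - 2x_2 - 2.
The normal form is nonzero, so p ∉ I. Since p minus its normal form lies in I, I + (p) = I + (r) where r = 4x_1 - 2x_2 - 2; decide whether this ideal is the whole ring.
Run Buchberger on G together with r (pairs among the g_i already reduce to 0 since G is a Gröbner basis):
g_1 = x_1x_2^2 - 14/3x_1x_2 - 7/2x_2^2 - 5/2x_1 + 1/2x_2 + 55/6, LT = x_1x_2^2.
g_2 = x_2^3 - 38/3x_1x_2 - 196/15x_2^2 + 1/3x_1 - 116/15x_2 + 482/15, LT = x_2^3.
g_3 = x_1^2 - 3/10x_1x_2 + 7/5x_1 - 1/5x_2 - 19/10, LT = x_1^2.
r = 4x_1 - 2x_2 - 2, LT = x_1.

S(g_1,r): lcm = x_1x_2^2. S = 1/2x_2^3 - 14/3x_1x_2 - 3x_2^2 - 5/2x_1 + 1/2x_2 + 55/6.
  leading term x_2^3: subtract (1/2)·g_2 from 1/2x_2^3 - 14/3x_1x_2 - 3x_2^2 - 5/2x_1 + 1/2x_2 + 55/6 → 5/3x_1x_2 + 53/15x_2^2 - 8/3x_1 + 131/30x_2 - 69/10
  leading term x_1x_2: subtract (5/12x_2)·r from 5/3x_1x_2 + 53/15x_2^2 - 8/3x_1 + 131/30x_2 - 69/10 → 131/30x_2^2 - 8/3x_1 + 26/5x_2 - 69/10
  leading term x_2^2: no divisor's leading term divides it; move 131/30x_2^2 to the remainder.
  leading term x_1: subtract (-2/3)·r from -8/3x_1 + 26/5x_2 - 69/10 → 58/15x_2 - 247/30
  leading term x_2: no divisor's leading term divides it; move 58/15x_2 to the remainder.
  leading term 1: no divisor's leading term divides it; move -247/30 to the remainder.
  remainder 131/30x_2^2 + 58/15x_2 - 247/30 ≠ 0; add m_5 = 131/30x_2^2 + 58/15x_2 - 247/30 to the basis.

S(g_3,r): lcm = x_1^2. S = 1/5x_1x_2 + 19/10x_1 - 1/5x_2 - 19/10.
  leading term x_1x_2: subtract (1/20x_2)·r from 1/5x_1x_2 + 19/10x_1 - 1/5x_2 - 19/10 → 1/10x_2^2 + 19/10x_1 - 1/10x_2 - 19/10
  leading term x_2^2: subtract (3/131)·m_5 from 1/10x_2^2 + 19/10x_1 - 1/10x_2 - 19/10 → 19/10x_1 - 247/1310x_2 - 1121/655
  leading term x_1: subtract (19/40)·r from 19/10x_1 - 247/1310x_2 - 1121/655 → 399/524x_2 - 399/524
  leading term x_2: no divisor's leading term divides it; move 399/524x_2 to the remainder.
  leading term 1: no divisor's leading term divides it; move -399/524 to the remainder.
  remainder 399/524x_2 - 399/524 ≠ 0; add m_6 = 399/524x_2 - 399/524 to the basis.

The other S-polynomials (S(g_1,g_2), S(g_1,g_3), S(g_2,g_3), S(g_2,r), S(g_1,m_5), S(g_2,m_5), S(g_3,m_5), S(r,m_5), S(g_1,m_6), S(g_2,m_6), S(g_3,m_6), S(r,m_6), S(m_5,m_6)) all reduce to 0 modulo the current basis, so we have a Gröbner basis.
Inter-reduce: drop elements whose leading term is divisible by another's, tail-reduce, and make monic.
Reduced Gröbner basis: {x_1 - 1, x_2 - 1}.
The reduced Gröbner basis of I + (p) is {x_1 - 1, x_2 - 1} ≠ {1}, a proper ideal, so the enlarged system stays consistent: p is independent of I, with normal form 4x_1 - 2x_2 - 2.

Ideal membership is decidable via reduction modulo a Gröbner basis.

4x_1 - 2x_2 - 2 is independent of I; its normal form modulo I is 4x_1 - 2x_2 - 2.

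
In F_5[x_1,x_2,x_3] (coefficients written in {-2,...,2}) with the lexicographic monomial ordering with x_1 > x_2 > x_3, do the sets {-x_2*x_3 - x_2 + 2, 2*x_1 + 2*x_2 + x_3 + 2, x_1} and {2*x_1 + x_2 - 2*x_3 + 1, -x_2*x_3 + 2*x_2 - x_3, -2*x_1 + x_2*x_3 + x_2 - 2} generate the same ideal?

Yes, the ideals are equal.

Two ideals are equal iff their reduced Gröbner bases coincide (the reduced basis is unique for a fixed ordering).
Buchberger on the first generating set:
f_1 = -x_2*x_3 - x_2 + 2, LT = x_2*x_3.
f_2 = 2*x_1 + 2*x_2 + x_3 + 2, LT = x_1.
f_3 = x_1, LT = x_1.

S(f_2,f_3): lcm = x_1. S = x_2 - 2*x_3 + 1.
  reduce S modulo (f_1, f_2, f_3):
  remainder x_2 - 2*x_3 + 1 ≠ 0; add g_4 = x_2 - 2*x_3 + 1 to the basis.

S(f_1,g_4): lcm = x_2*x_3. S = x_2 + 2*x_3**2 - x_3 - 2.
  reduce S modulo (f_1, f_2, f_3, g_4):
  remainder 2*x_3**2 + x_3 + 2 ≠ 0; add g_5 = 2*x_3**2 + x_3 + 2 to the basis.

The other S-polynomials (S(f_1,f_2), S(f_1,f_3), S(f_2,g_4), S(f_3,g_4), S(f_1,g_5), S(f_2,g_5), S(f_3,g_5), S(g_4,g_5)) all reduce to 0 modulo the current basis, so we have a Gröbner basis.
Inter-reduce: drop elements whose leading term is divisible by another's, tail-reduce, and make monic.
Reduced Gröbner basis: {x_1, x_2 - 2*x_3 + 1, x_3**2 - 2*x_3 + 1}.

Buchberger on the second generating set:
h_1 = 2*x_1 + x_2 - 2*x_3 + 1, LT = x_1.
h_2 = -x_2*x_3 + 2*x_2 - x_3, LT = x_2*x_3.
h_3 = -2*x_1 + x_2*x_3 + x_2 - 2, LT = x_1.

S(h_1,h_3): lcm = x_1. S = -2*x_2*x_3 + x_2 - x_3 + 2.
  reduce S modulo (h_1, h_2, h_3):
  remainder 2*x_2 + x_3 + 2 ≠ 0; add k_4 = 2*x_2 + x_3 + 2 to the basis.

S(h_2,k_4): lcm = x_2*x_3. S = -2*x_2 + 2*x_3**2.
  reduce S modulo (h_1, h_2, h_3, k_4):
  remainder 2*x_3**2 + x_3 + 2 ≠ 0; add k_5 = 2*x_3**2 + x_3 + 2 to the basis.

The other S-polynomials (S(h_1,h_2), S(h_2,h_3), S(h_1,k_4), S(h_3,k_4), S(h_1,k_5), S(h_2,k_5), S(h_3,k_5), S(k_4,k_5)) all reduce to 0 modulo the current basis, so we have a Gröbner basis.
Inter-reduce: drop elements whose leading term is divisible by another's, tail-reduce, and make monic.
Reduced Gröbner basis: {x_1, x_2 - 2*x_3 + 1, x_3**2 - 2*x_3 + 1}.

Same reduced basis, so the two generating sets span the same ideal.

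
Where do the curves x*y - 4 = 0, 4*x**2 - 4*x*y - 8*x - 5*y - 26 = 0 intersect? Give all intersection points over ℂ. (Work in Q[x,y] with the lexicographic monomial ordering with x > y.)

{(-2, -2), (2 + sqrt(26)/2, -16/5 + 4*sqrt(26)/5), (2 - sqrt(26)/2, -4*sqrt(26)/5 - 16/5)}

Compute a lex Gröbner basis by Buchberger's algorithm.
f_1 = x*y - 4, LT = x*y.
f_2 = 4*x**2 - 4*x*y - 8*x - 5*y - 26, LT = x**2.

S(f_1,f_2): lcm = x**2*y. S = x*y**2 + 2*x*y - 4*x + 5/4*y**2 + 13/2*y.
  leading term x*y**2: subtract (y)·f_1 from x*y**2 + 2*x*y - 4*x + 5/4*y**2 + 13/2*y → 2*x*y - 4*x + 5/4*y**2 + 21/2*y
  leading term x*y: subtract (2)·f_1 from 2*x*y - 4*x + 5/4*y**2 + 21/2*y → -4*x + 5/4*y**2 + 21/2*y + 8
  leading term x: no divisor's leading term divides it; move -4*x to the remainder.
  leading term y**2: no divisor's leading term divides it; move 5/4*y**2 to the remainder.
  leading term y: no divisor's leading term divides it; move 21/2*y to the remainder.
  leading term 1: no divisor's leading term divides it; move 8 to the remainder.
  remainder -4*x + 5/4*y**2 + 21/2*y + 8 ≠ 0; add h_3 = -4*x + 5/4*y**2 + 21/2*y + 8 to the basis.

S(f_1,h_3): lcm = x*y. S = 5/16*y**3 + 21/8*y**2 + 2*y - 4.
  leading term y**3: no divisor's leading term divides it; move 5/16*y**3 to the remainder.
  leading term y**2: no divisor's leading term divides it; move 21/8*y**2 to the remainder.
  leading term y: no divisor's leading term divides it; move 2*y to the remainder.
  leading term 1: no divisor's leading term divides it; move -4 to the remainder.
  remainder 5/16*y**3 + 21/8*y**2 + 2*y - 4 ≠ 0; add h_4 = 5/16*y**3 + 21/8*y**2 + 2*y - 4 to the basis.

S(f_2,h_3): lcm = x**2. S = 5/16*x*y**2 + 13/8*x*y - 5/4*y - 13/2.
  leading term x*y**2: subtract (5/16*y)·f_1 from 5/16*x*y**2 + 13/8*x*y - 5/4*y - 13/2 → 13/8*x*y - 13/2
  leading term x*y: subtract (13/8)·f_1 from 13/8*x*y - 13/2 → 0
  remainder 0.

S(f_1,h_4): lcm = x*y**3. S = -42/5*x*y**2 - 32/5*x*y + 64/5*x - 4*y**2.
  leading term x*y**2: subtract (-42/5*y)·f_1 from -42/5*x*y**2 - 32/5*x*y + 64/5*x - 4*y**2 → -32/5*x*y + 64/5*x - 4*y**2 - 168/5*y
  leading term x*y: subtract (-32/5)·f_1 from -32/5*x*y + 64/5*x - 4*y**2 - 168/5*y → 64/5*x - 4*y**2 - 168/5*y - 128/5
  leading term x: subtract (-16/5)·h_3 from 64/5*x - 4*y**2 - 168/5*y - 128/5 → 0
  remainder 0.

S(f_2,h_4): leading monomials are coprime, so the S-polynomial reduces to 0 (Buchberger's first criterion).
S(h_3,h_4): leading monomials are coprime, so the S-polynomial reduces to 0 (Buchberger's first criterion).
Every S-polynomial of the final basis reduces to 0, so we have a Gröbner basis.
Inter-reduce: drop elements whose leading term is divisible by another's, tail-reduce, and make monic.
Reduced Gröbner basis: {x - 5/16*y**2 - 21/8*y - 2, y**3 + 42/5*y**2 + 32/5*y - 64/5}.

Since the basis is lex-ordered, y**3 + 42/5*y**2 + 32/5*y - 64/5 is univariate in y. Its roots are {-2, -16/5 + 4*sqrt(26)/5, -4*sqrt(26)/5 - 16/5}. Back-substituting each root into the other basis elements fixes the other coordinates.
  y = -2: the earlier basis element becomes x + 2 = 0, giving x = -2 — point (-2, -2).
  y = -16/5 + 4*sqrt(26)/5: the earlier basis element becomes x - sqrt(26)/2 - 2 = 0, giving x = 2 + sqrt(26)/2 — point (2 + sqrt(26)/2, -16/5 + 4*sqrt(26)/5).
  y = -4*sqrt(26)/5 - 16/5: the earlier basis element becomes x - 2 + sqrt(26)/2 = 0, giving x = 2 - sqrt(26)/2 — point (2 - sqrt(26)/2, -4*sqrt(26)/5 - 16/5).
Check: every point annihilates each of the original generators.
This is the nonlinear analogue of row-reducing a linear system.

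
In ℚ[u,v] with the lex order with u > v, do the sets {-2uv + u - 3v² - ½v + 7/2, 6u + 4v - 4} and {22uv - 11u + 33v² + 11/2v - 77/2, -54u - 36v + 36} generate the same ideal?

Yes, the ideals are equal.

Two ideals are equal iff their reduced Gröbner bases coincide (the reduced basis is unique for a fixed ordering).
Buchberger on the first generating set:
f_1 = -2uv + u - 3v² - ½v + 7/2, LT = uv.
f_2 = 6u + 4v - 4, LT = u.

S(f_1,f_2): lcm = uv. S = -½u + ⅚v² + 11/12v - 7/4.
  leading term u: subtract (-1/12)·f_2 from -½u + ⅚v² + 11/12v - 7/4 → ⅚v² + 5/4v - 25/12
  leading term v²: no divisor's leading term divides it; move ⅚v² to the remainder.
  leading term v: no divisor's leading term divides it; move 5/4v to the remainder.
  leading term 1: no divisor's leading term divides it; move -25/12 to the remainder.
  remainder ⅚v² + 5/4v - 25/12 ≠ 0; add g_3 = ⅚v² + 5/4v - 25/12 to the basis.

The other S-polynomials (S(f_1,g_3), S(f_2,g_3)) all reduce to 0 modulo the current basis, so we have a Gröbner basis.
Inter-reduce: drop elements whose leading term is divisible by another's, tail-reduce, and make monic.
Reduced Gröbner basis: {u + ⅔v - ⅔, v² + 3/2v - 5/2}.

Buchberger on the second generating set:
h_1 = 22uv - 11u + 33v² + 11/2v - 77/2, LT = uv.
h_2 = -54u - 36v + 36, LT = u.

S(h_1,h_2): lcm = uv. S = -½u + ⅚v² + 11/12v - 7/4.
  leading term u: subtract (1/108)·h_2 from -½u + ⅚v² + 11/12v - 7/4 → ⅚v² + 5/4v - 25/12
  leading term v²: no divisor's leading term divides it; move ⅚v² to the remainder.
  leading term v: no divisor's leading term divides it; move 5/4v to the remainder.
  leading term 1: no divisor's leading term divides it; move -25/12 to the remainder.
  remainder ⅚v² + 5/4v - 25/12 ≠ 0; add k_3 = ⅚v² + 5/4v - 25/12 to the basis.

The other S-polynomials (S(h_1,k_3), S(h_2,k_3)) all reduce to 0 modulo the current basis, so we have a Gröbner basis.
Inter-reduce: drop elements whose leading term is divisible by another's, tail-reduce, and make monic.
Reduced Gröbner basis: {u + ⅔v - ⅔, v² + 3/2v - 5/2}.

Same reduced basis, so the two generating sets span the same ideal.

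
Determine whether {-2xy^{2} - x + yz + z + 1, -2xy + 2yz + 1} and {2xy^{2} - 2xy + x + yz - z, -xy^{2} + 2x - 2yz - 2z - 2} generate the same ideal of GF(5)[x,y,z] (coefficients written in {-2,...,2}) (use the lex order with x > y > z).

Since reduced Gröbner bases are canonical representatives of ideals under a given ordering, it suffices to compute and compare them.
Buchberger on the first generating set:
f_1 = -2xy^{2} - x + yz + z + 1, LT = xy^{2}.
f_2 = -2xy + 2yz + 1, LT = xy.

S(f_1,f_2): lcm = xy^{2}. S = -2x + y^{2}z + 2yz - 2y + 2z + 2.
  leading term x: no divisor's leading term divides it; move -2x to the remainder.
  leading term y^{2}z: no divisor's leading term divides it; move y^{2}z to the remainder.
  leading term yz: no divisor's leading term divides it; move 2yz to the remainder.
  leading term y: no divisor's leading term divides it; move -2y to the remainder.
  leading term z: no divisor's leading term divides it; move 2z to the remainder.
  leading term 1: no divisor's leading term divides it; move 2 to the remainder.
  remainder -2x + y^{2}z + 2yz - 2y + 2z + 2 ≠ 0; add g_3 = -2x + y^{2}z + 2yz - 2y + 2z + 2 to the basis.

S(f_1,g_3): lcm = xy^{2}. S = -2x - 2y^{4}z + y^{3}z - y^{3} + y^{2}z + y^{2} + 2yz + 2z + 2.
  leading term x: subtract (1)·g_3 from -2x - 2y^{4}z + y^{3}z - y^{3} + y^{2}z + y^{2} + 2yz + 2z + 2 → -2y^{4}z + y^{3}z - y^{3} + y^{2} + 2y
  leading term y^{4}z: no divisor's leading term divides it; move -2y^{4}z to the remainder.
  leading term y^{3}z: no divisor's leading term divides it; move y^{3}z to the remainder.
  leading term y^{3}: no divisor's leading term divides it; move -y^{3} to the remainder.
  leading term y^{2}: no divisor's leading term divides it; move y^{2} to the remainder.
  leading term y: no divisor's leading term divides it; move 2y to the remainder.
  remainder -2y^{4}z + y^{3}z - y^{3} + y^{2} + 2y ≠ 0; add g_4 = -2y^{4}z + y^{3}z - y^{3} + y^{2} + 2y to the basis.

S(f_2,g_3): lcm = xy. S = -2y^{3}z + y^{2}z - y^{2} + y + 2.
  leading term y^{3}z: no divisor's leading term divides it; move -2y^{3}z to the remainder.
  leading term y^{2}z: no divisor's leading term divides it; move y^{2}z to the remainder.
  leading term y^{2}: no divisor's leading term divides it; move -y^{2} to the remainder.
  leading term y: no divisor's leading term divides it; move y to the remainder.
  leading term 1: no divisor's leading term divides it; move 2 to the remainder.
  remainder -2y^{3}z + y^{2}z - y^{2} + y + 2 ≠ 0; add g_5 = -2y^{3}z + y^{2}z - y^{2} + y + 2 to the basis.

The other S-polynomials (S(f_1,g_4), S(f_2,g_4), S(g_3,g_4), S(f_1,g_5), S(f_2,g_5), S(g_3,g_5), S(g_4,g_5)) all reduce to 0 modulo the current basis, so we have a Gröbner basis.
Inter-reduce: drop elements whose leading term is divisible by another's, tail-reduce, and make monic.
Reduced Gröbner basis: {x + 2y^{2}z - yz + y - z - 1, y^{3}z + 2y^{2}z - 2y^{2} + 2y - 1}.

Buchberger on the second generating set:
h_1 = 2xy^{2} - 2xy + x + yz - z, LT = xy^{2}.
h_2 = -xy^{2} + 2x - 2yz - 2z - 2, LT = xy^{2}.

S(h_1,h_2): lcm = xy^{2}. S = -xy + yz - 2.
  leading term xy: no divisor's leading term divides it; move -xy to the remainder.
  leading term yz: no divisor's leading term divides it; move yz to the remainder.
  leading term 1: no divisor's leading term divides it; move -2 to the remainder.
  remainder -xy + yz - 2 ≠ 0; add k_3 = -xy + yz - 2 to the basis.

S(h_1,k_3): lcm = xy^{2}. S = -xy - 2x + y^{2}z - 2yz - 2y + 2z.
  leading term xy: subtract (1)·k_3 from -xy - 2x + y^{2}z - 2yz - 2y + 2z → -2x + y^{2}z + 2yz - 2y + 2z + 2
  leading term x: no divisor's leading term divides it; move -2x to the remainder.
  leading term y^{2}z: no divisor's leading term divides it; move y^{2}z to the remainder.
  leading term yz: no divisor's leading term divides it; move 2yz to the remainder.
  leading term y: no divisor's leading term divides it; move -2y to the remainder.
  leading term z: no divisor's leading term divides it; move 2z to the remainder.
  leading term 1: no divisor's leading term divides it; move 2 to the remainder.
  remainder -2x + y^{2}z + 2yz - 2y + 2z + 2 ≠ 0; add k_4 = -2x + y^{2}z + 2yz - 2y + 2z + 2 to the basis.

S(h_1,k_4): lcm = xy^{2}. S = -xy - 2x - 2y^{4}z + y^{3}z - y^{3} + y^{2}z + y^{2} - 2yz + 2z.
  leading term xy: subtract (1)·k_3 from -xy - 2x - 2y^{4}z + y^{3}z - y^{3} + y^{2}z + y^{2} - 2yz + 2z → -2x - 2y^{4}z + y^{3}z - y^{3} + y^{2}z + y^{2} + 2yz + 2z + 2
  leading term x: subtract (1)·k_4 from -2x - 2y^{4}z + y^{3}z - y^{3} + y^{2}z + y^{2} + 2yz + 2z + 2 → -2y^{4}z + y^{3}z - y^{3} + y^{2} + 2y
  leading term y^{4}z: no divisor's leading term divides it; move -2y^{4}z to the remainder.
  leading term y^{3}z: no divisor's leading term divides it; move y^{3}z to the remainder.
  leading term y^{3}: no divisor's leading term divides it; move -y^{3} to the remainder.
  leading term y^{2}: no divisor's leading term divides it; move y^{2} to the remainder.
  leading term y: no divisor's leading term divides it; move 2y to the remainder.
  remainder -2y^{4}z + y^{3}z - y^{3} + y^{2} + 2y ≠ 0; add k_5 = -2y^{4}z + y^{3}z - y^{3} + y^{2} + 2y to the basis.

S(k_3,k_4): lcm = xy. S = -2y^{3}z + y^{2}z - y^{2} + y + 2.
  leading term y^{3}z: no divisor's leading term divides it; move -2y^{3}z to the remainder.
  leading term y^{2}z: no divisor's leading term divides it; move y^{2}z to the remainder.
  leading term y^{2}: no divisor's leading term divides it; move -y^{2} to the remainder.
  leading term y: no divisor's leading term divides it; move y to the remainder.
  leading term 1: no divisor's leading term divides it; move 2 to the remainder.
  remainder -2y^{3}z + y^{2}z - y^{2} + y + 2 ≠ 0; add k_6 = -2y^{3}z + y^{2}z - y^{2} + y + 2 to the basis.

The other S-polynomials (S(h_2,k_3), S(h_2,k_4), S(h_1,k_5), S(h_2,k_5), S(k_3,k_5), S(k_4,k_5), S(h_1,k_6), S(h_2,k_6), S(k_3,k_6), S(k_4,k_6), S(k_5,k_6)) all reduce to 0 modulo the current basis, so we have a Gröbner basis.
Inter-reduce: drop elements whose leading term is divisible by another's, tail-reduce, and make monic.
Reduced Gröbner basis: {x + 2y^{2}z - yz + y - z - 1, y^{3}z + 2y^{2}z - 2y^{2} + 2y - 1}.

These coincide, so the ideals are equal.

Yes, the ideals are equal.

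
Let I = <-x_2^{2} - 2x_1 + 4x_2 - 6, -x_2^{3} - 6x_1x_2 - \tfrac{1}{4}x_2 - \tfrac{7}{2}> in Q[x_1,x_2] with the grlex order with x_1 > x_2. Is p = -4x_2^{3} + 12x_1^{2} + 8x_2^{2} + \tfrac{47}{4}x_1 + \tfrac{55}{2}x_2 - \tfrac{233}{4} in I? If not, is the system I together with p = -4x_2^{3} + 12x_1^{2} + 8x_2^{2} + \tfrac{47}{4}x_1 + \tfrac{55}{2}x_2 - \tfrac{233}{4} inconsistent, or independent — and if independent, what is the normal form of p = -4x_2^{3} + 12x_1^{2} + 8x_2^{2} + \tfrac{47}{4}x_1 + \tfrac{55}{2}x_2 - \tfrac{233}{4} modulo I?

First compute the reduced Gröbner basis of I by Buchberger's algorithm.
f_1 = -x_2^{2} - 2x_1 + 4x_2 - 6, LT = x_2^{2}.
f_2 = -x_2^{3} - 6x_1x_2 - \tfrac{1}{4}x_2 - \tfrac{7}{2}, LT = x_2^{3}.

S(f_1,f_2): lcm = x_2^{3}. S = -4x_1x_2 - 4x_2^{2} + \tfrac{23}{4}x_2 - \tfrac{7}{2}.
  reduce S modulo (f_1, f_2):
  remainder -4x_1x_2 + 8x_1 - \tfrac{41}{4}x_2 + \tfrac{41}{2} ≠ 0; add h_3 = -4x_1x_2 + 8x_1 - \tfrac{41}{4}x_2 + \tfrac{41}{2} to the basis.

S(f_1,h_3): lcm = x_1x_2^{2}. S = 2x_1^{2} - 2x_1x_2 - \tfrac{41}{16}x_2^{2} + 6x_1 + \tfrac{41}{8}x_2.
  reduce S modulo (f_1, f_2, h_3):
  remainder 2x_1^{2} + \tfrac{57}{8}x_1 + \tfrac{41}{8} ≠ 0; add h_4 = 2x_1^{2} + \tfrac{57}{8}x_1 + \tfrac{41}{8} to the basis.

The other S-polynomials (S(f_2,h_3), S(f_1,h_4), S(f_2,h_4), S(h_3,h_4)) all reduce to 0 modulo the current basis, so we have a Gröbner basis.
Inter-reduce: drop elements whose leading term is divisible by another's, tail-reduce, and make monic.
Reduced Gröbner basis: {x_1^{2} + \tfrac{57}{16}x_1 + \tfrac{41}{16}, x_1x_2 - 2x_1 + \tfrac{41}{16}x_2 - \tfrac{41}{8}, x_2^{2} + 2x_1 - 4x_2 + 6}.
Label its elements g_1 = x_1^{2} + \tfrac{57}{16}x_1 + \tfrac{41}{16}, g_2 = x_1x_2 - 2x_1 + \tfrac{41}{16}x_2 - \tfrac{41}{8}, g_3 = x_2^{2} + 2x_1 - 4x_2 + 6.

Reduce p = -4x_2^{3} + 12x_1^{2} + 8x_2^{2} + \tfrac{47}{4}x_1 + \tfrac{55}{2}x_2 - \tfrac{233}{4} modulo G:
  leading term x_2^{3}: subtract (-4x_2)·g_3 from -4x_2^{3} + 12x_1^{2} + 8x_2^{2} + \tfrac{47}{4}x_1 + \tfrac{55}{2}x_2 - \tfrac{233}{4} → 12x_1^{2} + 8x_1x_2 - 8x_2^{2} + \tfrac{47}{4}x_1 + \tfrac{103}{2}x_2 - \tfrac{233}{4}
  leading term x_1^{2}: subtract (12)·g_1 from 12x_1^{2} + 8x_1x_2 - 8x_2^{2} + \tfrac{47}{4}x_1 + \tfrac{103}{2}x_2 - \tfrac{233}{4} → 8x_1x_2 - 8x_2^{2} - 31x_1 + \tfrac{103}{2}x_2 - 89
  leading term x_1x_2: subtract (8)·g_2 from 8x_1x_2 - 8x_2^{2} - 31x_1 + \tfrac{103}{2}x_2 - 89 → -8x_2^{2} - 15x_1 + 31x_2 - 48
  leading term x_2^{2}: subtract (-8)·g_3 from -8x_2^{2} - 15x_1 + 31x_2 - 48 → x_1 - x_2
  leading term x_1: no divisor's leading term divides it; move x_1 to the remainder.
  leading term x_2: no divisor's leading term divides it; move -x_2 to the remainder.
  normal form = x_1 - x_2.
The normal form is nonzero, so p ∉ I. Since p minus its normal form lies in I, I + (p) = I + (r) where r = x_1 - x_2; decide whether this ideal is the whole ring.
Run Buchberger on G together with r (pairs among the g_i already reduce to 0 since G is a Gröbner basis):
g_1 = x_1^{2} + \tfrac{57}{16}x_1 + \tfrac{41}{16}, LT = x_1^{2}.
g_2 = x_1x_2 - 2x_1 + \tfrac{41}{16}x_2 - \tfrac{41}{8}, LT = x_1x_2.
g_3 = x_2^{2} + 2x_1 - 4x_2 + 6, LT = x_2^{2}.
r = x_1 - x_2, LT = x_1.

S(g_1,r): lcm = x_1^{2}. S = x_1x_2 + \tfrac{57}{16}x_1 + \tfrac{41}{16}.
  reduce S modulo (g_1, g_2, g_3, r):
  remainder 3x_2 + \tfrac{123}{16} ≠ 0; add m_5 = 3x_2 + \tfrac{123}{16} to the basis.

S(g_2,r): lcm = x_1x_2. S = x_2^{2} - 2x_1 + \tfrac{41}{16}x_2 - \tfrac{41}{8}.
  reduce S modulo (g_1, g_2, g_3, r, m_5):
  remainder -\tfrac{4529}{256} ≠ 0; add m_6 = -\tfrac{4529}{256} to the basis.

The other S-polynomials (S(g_1,g_2), S(g_1,g_3), S(g_2,g_3), S(g_3,r), S(g_1,m_5), S(g_2,m_5), S(g_3,m_5), S(r,m_5), S(g_1,m_6), S(g_2,m_6), S(g_3,m_6), S(r,m_6), S(m_5,m_6)) all reduce to 0 modulo the current basis, so we have a Gröbner basis.
Inter-reduce: drop elements whose leading term is divisible by another's, tail-reduce, and make monic.
Reduced Gröbner basis: {1}.
The reduced Gröbner basis of I + (p) is {1}: the ideal is the whole ring, so the enlarged system has no common solution — adjoining p is inconsistent.

Adjoining -4x_2^{3} + 12x_1^{2} + 8x_2^{2} + \tfrac{47}{4}x_1 + \tfrac{55}{2}x_2 - \tfrac{233}{4} makes the ideal the whole ring: the system is inconsistent.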